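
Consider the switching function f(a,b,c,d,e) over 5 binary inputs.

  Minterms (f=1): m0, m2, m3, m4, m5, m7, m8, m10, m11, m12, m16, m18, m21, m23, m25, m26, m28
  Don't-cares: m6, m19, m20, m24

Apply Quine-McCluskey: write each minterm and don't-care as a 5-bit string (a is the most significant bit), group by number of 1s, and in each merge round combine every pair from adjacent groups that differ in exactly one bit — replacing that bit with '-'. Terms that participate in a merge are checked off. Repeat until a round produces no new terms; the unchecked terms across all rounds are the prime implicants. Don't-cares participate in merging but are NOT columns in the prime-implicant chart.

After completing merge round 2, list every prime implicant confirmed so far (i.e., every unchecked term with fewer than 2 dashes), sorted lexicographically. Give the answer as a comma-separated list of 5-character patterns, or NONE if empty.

1100-

[col 0] 00000*, 00010*, 00011*, 00100*, 00101*, 00110*, 00111*, 01000*, 01010*, 01011*, 01100*, 10000*, 10010*, 10011*, 10100*, 10101*, 10111*, 11000*, 11001*, 11010*, 11100*
[col 1] -0000*, -0010*, -0011*, -0100*, -0101*, -0111*, -1000*, -1010*, -1100*, 0-000*, 0-010*, 0-011*, 0-100*, 00-00*, 00-10*, 00-11*, 000-0*, 0001-*, 001-0*, 001-1*, 0010-*, 0011-*, 01-00*, 010-0*, 0101-*, 1-000*, 1-010*, 1-100*, 10-00*, 10-11*, 100-0*, 1001-*, 101-1*, 1010-*, 11-00*, 110-0*, 1100-
[col 2] --000*, --010*, --100*, -0-00*, -0-11, -00-0*, -001-, -01-1, -010-, -1-00*, -10-0*, 0--00*, 0-0-0*, 0-01-, 00--0, 00-1-, 001--, 1--00*, 1-0-0*
[col 3] ---00, --0-0
Prime implicants: ---00, --0-0, -0-11, -001-, -01-1, -010-, 0-01-, 00--0, 00-1-, 001--, 1100-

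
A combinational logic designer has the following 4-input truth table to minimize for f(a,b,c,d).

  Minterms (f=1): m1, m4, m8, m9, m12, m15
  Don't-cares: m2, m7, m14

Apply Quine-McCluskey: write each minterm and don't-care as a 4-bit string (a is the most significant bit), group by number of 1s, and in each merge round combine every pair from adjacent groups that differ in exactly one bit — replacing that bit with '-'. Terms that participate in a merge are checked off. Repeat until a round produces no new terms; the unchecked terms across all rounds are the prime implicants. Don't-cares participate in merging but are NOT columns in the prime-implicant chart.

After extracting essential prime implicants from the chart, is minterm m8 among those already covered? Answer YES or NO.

Round 0: 0001✓ 0010 0100✓ 0111✓ 1000✓ 1001✓ 1100✓ 1110✓ 1111✓
Round 1: -001 -100 -111 1-00 100- 11-0 111-
PIs = {-001, -100, -111, 0010, 1-00, 100-, 11-0, 111-}
Coverage chart:
  m1: -001 ←essential
  m4: -100 ←essential
  m8: 1-00,100-
  m9: -001,100-
  m12: -100,1-00,11-0
  m15: -111,111-
Essential: -001, -100

NO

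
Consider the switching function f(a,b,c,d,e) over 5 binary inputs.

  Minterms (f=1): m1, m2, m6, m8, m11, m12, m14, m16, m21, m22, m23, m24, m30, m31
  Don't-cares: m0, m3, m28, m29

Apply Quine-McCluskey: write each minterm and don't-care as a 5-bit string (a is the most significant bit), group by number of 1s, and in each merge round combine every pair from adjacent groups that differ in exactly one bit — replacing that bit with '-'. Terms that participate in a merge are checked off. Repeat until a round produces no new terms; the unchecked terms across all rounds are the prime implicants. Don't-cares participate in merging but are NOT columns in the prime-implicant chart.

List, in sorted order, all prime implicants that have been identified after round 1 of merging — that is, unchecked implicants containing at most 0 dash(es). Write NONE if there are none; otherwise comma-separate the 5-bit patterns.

size-2^0 implicants → 00000(✓)  00001(✓)  00010(✓)  00011(✓)  00110(✓)  01000(✓)  01011(✓)  01100(✓)  01110(✓)  10000(✓)  10101(✓)  10110(✓)  10111(✓)  11000(✓)  11100(✓)  11101(✓)  11110(✓)  11111(✓)
size-2^1 implicants → -0000(✓)  -0110(✓)  -1000(✓)  -1100(✓)  -1110(✓)  0-000(✓)  0-011  0-110(✓)  00-10  000-0(✓)  000-1(✓)  0000-(✓)  0001-(✓)  01-00(✓)  011-0(✓)  1-000(✓)  1-101(✓)  1-110(✓)  1-111(✓)  101-1(✓)  1011-(✓)  11-00(✓)  111-0(✓)  111-1(✓)  1110-(✓)  1111-(✓)
size-2^2 implicants → --000  --110  -1-00  -11-0  000--  1-1-1  1-11-  111--
Unchecked terms (primes): --000, --110, -1-00, -11-0, 0-011, 00-10, 000--, 1-1-1, 1-11-, 111--

NONE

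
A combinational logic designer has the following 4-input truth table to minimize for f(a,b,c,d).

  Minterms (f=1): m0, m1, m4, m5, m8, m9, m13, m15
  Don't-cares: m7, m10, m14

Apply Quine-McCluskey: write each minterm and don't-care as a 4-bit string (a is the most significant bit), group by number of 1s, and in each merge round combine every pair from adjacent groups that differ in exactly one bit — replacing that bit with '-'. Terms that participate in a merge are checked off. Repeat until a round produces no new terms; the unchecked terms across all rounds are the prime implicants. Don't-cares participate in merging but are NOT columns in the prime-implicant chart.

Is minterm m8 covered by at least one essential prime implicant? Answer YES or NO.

NO

size-2^0 implicants → 0000(✓)  0001(✓)  0100(✓)  0101(✓)  0111(✓)  1000(✓)  1001(✓)  1010(✓)  1101(✓)  1110(✓)  1111(✓)
size-2^1 implicants → -000(✓)  -001(✓)  -101(✓)  -111(✓)  0-00(✓)  0-01(✓)  000-(✓)  01-1(✓)  010-(✓)  1-01(✓)  1-10  10-0  100-(✓)  11-1(✓)  111-
size-2^2 implicants → --01  -00-  -1-1  0-0-
Unchecked terms (primes): --01, -00-, -1-1, 0-0-, 1-10, 10-0, 111-
Minterm coverage:
  m0 ⊆ -00-,0-0-
  m1 ⊆ --01,-00-,0-0-
  m4 ⊆ 0-0- [E]
  m5 ⊆ --01,-1-1,0-0-
  m8 ⊆ -00-,10-0
  m9 ⊆ --01,-00-
  m13 ⊆ --01,-1-1
  m15 ⊆ -1-1,111-
E = {0-0-}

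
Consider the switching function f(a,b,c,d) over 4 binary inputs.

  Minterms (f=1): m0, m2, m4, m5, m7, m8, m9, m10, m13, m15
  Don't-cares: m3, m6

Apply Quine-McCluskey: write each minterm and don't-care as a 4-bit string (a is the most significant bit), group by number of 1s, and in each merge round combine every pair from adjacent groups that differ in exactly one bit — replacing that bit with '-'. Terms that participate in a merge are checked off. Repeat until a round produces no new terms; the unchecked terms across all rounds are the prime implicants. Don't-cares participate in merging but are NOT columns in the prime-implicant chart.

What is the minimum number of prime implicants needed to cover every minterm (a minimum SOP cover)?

size-2^0 implicants → 0000(✓)  0010(✓)  0011(✓)  0100(✓)  0101(✓)  0110(✓)  0111(✓)  1000(✓)  1001(✓)  1010(✓)  1101(✓)  1111(✓)
size-2^1 implicants → -000(✓)  -010(✓)  -101(✓)  -111(✓)  0-00(✓)  0-10(✓)  0-11(✓)  00-0(✓)  001-(✓)  01-0(✓)  01-1(✓)  010-(✓)  011-(✓)  1-01  10-0(✓)  100-  11-1(✓)
size-2^2 implicants → -0-0  -1-1  0--0  0-1-  01--
Unchecked terms (primes): -0-0, -1-1, 0--0, 0-1-, 01--, 1-01, 100-
Minterm coverage:
  m0 ⊆ -0-0,0--0
  m2 ⊆ -0-0,0--0,0-1-
  m4 ⊆ 0--0,01--
  m5 ⊆ -1-1,01--
  m7 ⊆ -1-1,0-1-,01--
  m8 ⊆ -0-0,100-
  m9 ⊆ 1-01,100-
  m10 ⊆ -0-0 [E]
  m13 ⊆ -1-1,1-01
  m15 ⊆ -1-1 [E]
E = {-0-0, -1-1}
Petrick residual → 0--0, 1-01
Cover = b'd' + bd + a'd' + ac'd  |cover|=4

4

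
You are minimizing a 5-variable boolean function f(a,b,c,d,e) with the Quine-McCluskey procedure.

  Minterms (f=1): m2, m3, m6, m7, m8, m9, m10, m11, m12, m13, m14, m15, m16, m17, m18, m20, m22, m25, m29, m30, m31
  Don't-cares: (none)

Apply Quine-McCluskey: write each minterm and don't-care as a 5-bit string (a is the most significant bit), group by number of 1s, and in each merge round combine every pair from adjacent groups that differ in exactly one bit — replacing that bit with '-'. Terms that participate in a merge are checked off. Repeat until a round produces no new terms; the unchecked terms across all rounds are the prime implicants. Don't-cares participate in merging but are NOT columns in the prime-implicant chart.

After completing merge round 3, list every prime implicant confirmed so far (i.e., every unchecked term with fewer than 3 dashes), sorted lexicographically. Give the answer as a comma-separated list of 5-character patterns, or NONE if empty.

Round 0: 00010✓ 00011✓ 00110✓ 00111✓ 01000✓ 01001✓ 01010✓ 01011✓ 01100✓ 01101✓ 01110✓ 01111✓ 10000✓ 10001✓ 10010✓ 10100✓ 10110✓ 11001✓ 11101✓ 11110✓ 11111✓
Round 1: -0010✓ -0110✓ -1001✓ -1101✓ -1110✓ -1111✓ 0-010✓ 0-011✓ 0-110✓ 0-111✓ 00-10✓ 00-11✓ 0001-✓ 0011-✓ 01-00✓ 01-01✓ 01-10✓ 01-11✓ 010-0✓ 010-1✓ 0100-✓ 0101-✓ 011-0✓ 011-1✓ 0110-✓ 0111-✓ 1-001 1-110✓ 10-00✓ 10-10✓ 100-0✓ 1000- 101-0✓ 11-01✓ 111-1✓ 1111-✓
Round 2: --110 -0-10 -1-01 -11-1 -111- 0--10✓ 0--11✓ 0-01-✓ 0-11-✓ 00-1-✓ 01--0✓ 01--1✓ 01-0-✓ 01-1-✓ 010--✓ 011--✓ 10--0
Round 3: 0--1- 01---
PIs = {--110, -0-10, -1-01, -11-1, -111-, 0--1-, 01---, 1-001, 10--0, 1000-}

--110, -0-10, -1-01, -11-1, -111-, 1-001, 10--0, 1000-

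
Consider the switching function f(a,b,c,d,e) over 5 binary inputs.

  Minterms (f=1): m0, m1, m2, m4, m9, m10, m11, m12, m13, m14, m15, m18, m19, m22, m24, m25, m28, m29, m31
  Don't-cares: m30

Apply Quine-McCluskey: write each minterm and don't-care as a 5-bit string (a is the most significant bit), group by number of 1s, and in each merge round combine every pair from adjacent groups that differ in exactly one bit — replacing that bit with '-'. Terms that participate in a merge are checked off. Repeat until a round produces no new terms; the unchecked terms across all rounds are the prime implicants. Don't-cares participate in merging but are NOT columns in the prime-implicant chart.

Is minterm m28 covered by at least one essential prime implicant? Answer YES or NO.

size-2^0 implicants → 00000(✓)  00001(✓)  00010(✓)  00100(✓)  01001(✓)  01010(✓)  01011(✓)  01100(✓)  01101(✓)  01110(✓)  01111(✓)  10010(✓)  10011(✓)  10110(✓)  11000(✓)  11001(✓)  11100(✓)  11101(✓)  11110(✓)  11111(✓)
size-2^1 implicants → -0010  -1001(✓)  -1100(✓)  -1101(✓)  -1110(✓)  -1111(✓)  0-001  0-010  0-100  00-00  000-0  0000-  01-01(✓)  01-10(✓)  01-11(✓)  010-1(✓)  0101-(✓)  011-0(✓)  011-1(✓)  0110-(✓)  0111-(✓)  1-110  10-10  1001-  11-00(✓)  11-01(✓)  1100-(✓)  111-0(✓)  111-1(✓)  1110-(✓)  1111-(✓)
size-2^2 implicants → -1-01  -11-0(✓)  -11-1(✓)  -110-(✓)  -111-(✓)  01--1  01-1-  011--(✓)  11-0-  111--(✓)
size-2^3 implicants → -11--
Unchecked terms (primes): -0010, -1-01, -11--, 0-001, 0-010, 0-100, 00-00, 000-0, 0000-, 01--1, 01-1-, 1-110, 10-10, 1001-, 11-0-
Minterm coverage:
  m0 ⊆ 00-00,000-0,0000-
  m1 ⊆ 0-001,0000-
  m2 ⊆ -0010,0-010,000-0
  m4 ⊆ 0-100,00-00
  m9 ⊆ -1-01,0-001,01--1
  m10 ⊆ 0-010,01-1-
  m11 ⊆ 01--1,01-1-
  m12 ⊆ -11--,0-100
  m13 ⊆ -1-01,-11--,01--1
  m14 ⊆ -11--,01-1-
  m15 ⊆ -11--,01--1,01-1-
  m18 ⊆ -0010,10-10,1001-
  m19 ⊆ 1001- [E]
  m22 ⊆ 1-110,10-10
  m24 ⊆ 11-0- [E]
  m25 ⊆ -1-01,11-0-
  m28 ⊆ -11--,11-0-
  m29 ⊆ -1-01,-11--,11-0-
  m31 ⊆ -11-- [E]
E = {-11--, 1001-, 11-0-}

YES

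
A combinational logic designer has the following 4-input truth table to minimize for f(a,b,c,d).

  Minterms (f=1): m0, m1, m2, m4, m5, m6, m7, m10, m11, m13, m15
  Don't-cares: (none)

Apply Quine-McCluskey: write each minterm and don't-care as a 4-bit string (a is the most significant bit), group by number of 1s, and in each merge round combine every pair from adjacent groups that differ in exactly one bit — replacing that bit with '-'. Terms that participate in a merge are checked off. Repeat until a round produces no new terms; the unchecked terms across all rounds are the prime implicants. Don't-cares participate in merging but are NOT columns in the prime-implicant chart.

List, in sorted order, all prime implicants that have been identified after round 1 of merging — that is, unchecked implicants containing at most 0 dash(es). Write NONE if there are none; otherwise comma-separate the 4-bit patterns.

Round 0: 0000✓ 0001✓ 0010✓ 0100✓ 0101✓ 0110✓ 0111✓ 1010✓ 1011✓ 1101✓ 1111✓
Round 1: -010 -101✓ -111✓ 0-00✓ 0-01✓ 0-10✓ 00-0✓ 000-✓ 01-0✓ 01-1✓ 010-✓ 011-✓ 1-11 101- 11-1✓
Round 2: -1-1 0--0 0-0- 01--
PIs = {-010, -1-1, 0--0, 0-0-, 01--, 1-11, 101-}

NONE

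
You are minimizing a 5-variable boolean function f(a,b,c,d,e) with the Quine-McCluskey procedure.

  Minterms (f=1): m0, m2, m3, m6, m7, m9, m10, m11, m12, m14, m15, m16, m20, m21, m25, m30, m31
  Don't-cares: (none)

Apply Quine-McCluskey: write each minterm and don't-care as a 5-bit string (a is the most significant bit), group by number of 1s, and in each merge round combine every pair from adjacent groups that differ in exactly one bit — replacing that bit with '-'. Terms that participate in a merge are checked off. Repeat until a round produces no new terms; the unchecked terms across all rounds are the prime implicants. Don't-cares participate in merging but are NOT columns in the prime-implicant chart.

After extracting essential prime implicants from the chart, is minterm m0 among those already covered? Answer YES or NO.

[col 0] 00000*, 00010*, 00011*, 00110*, 00111*, 01001*, 01010*, 01011*, 01100*, 01110*, 01111*, 10000*, 10100*, 10101*, 11001*, 11110*, 11111*
[col 1] -0000, -1001, -1110*, -1111*, 0-010*, 0-011*, 0-110*, 0-111*, 00-10*, 00-11*, 000-0, 0001-*, 0011-*, 01-10*, 01-11*, 010-1, 0101-*, 011-0, 0111-*, 10-00, 1010-, 1111-*
[col 2] -111-, 0--10*, 0--11*, 0-01-*, 0-11-*, 00-1-*, 01-1-*
[col 3] 0--1-
Prime implicants: -0000, -1001, -111-, 0--1-, 000-0, 010-1, 011-0, 10-00, 1010-
PI chart (minterm → PIs covering it):
  0 | -0000,000-0
  2 | 0--1-,000-0
  3 | 0--1-  (sole → essential)
  6 | 0--1-  (sole → essential)
  7 | 0--1-  (sole → essential)
  9 | -1001,010-1
  10 | 0--1-  (sole → essential)
  11 | 0--1-,010-1
  12 | 011-0  (sole → essential)
  14 | -111-,0--1-,011-0
  15 | -111-,0--1-
  16 | -0000,10-00
  20 | 10-00,1010-
  21 | 1010-  (sole → essential)
  25 | -1001  (sole → essential)
  30 | -111-  (sole → essential)
  31 | -111-  (sole → essential)
Essential prime implicants: -1001, -111-, 0--1-, 011-0, 1010-

NO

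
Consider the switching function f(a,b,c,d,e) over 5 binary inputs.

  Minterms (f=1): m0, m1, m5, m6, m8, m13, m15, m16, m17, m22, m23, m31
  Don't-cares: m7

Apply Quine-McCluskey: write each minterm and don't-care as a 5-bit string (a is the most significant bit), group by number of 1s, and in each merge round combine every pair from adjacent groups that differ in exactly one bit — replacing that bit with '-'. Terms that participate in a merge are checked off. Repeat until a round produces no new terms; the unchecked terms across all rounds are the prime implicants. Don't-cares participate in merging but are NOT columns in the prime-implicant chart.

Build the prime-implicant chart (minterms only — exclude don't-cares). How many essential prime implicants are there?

[col 0] 00000*, 00001*, 00101*, 00110*, 00111*, 01000*, 01101*, 01111*, 10000*, 10001*, 10110*, 10111*, 11111*
[col 1] -0000*, -0001*, -0110*, -0111*, -1111*, 0-000, 0-101*, 0-111*, 00-01, 0000-*, 001-1*, 0011-*, 011-1*, 1-111*, 1000-*, 1011-*
[col 2] --111, -000-, -011-, 0-1-1
Prime implicants: --111, -000-, -011-, 0-000, 0-1-1, 00-01
PI chart (minterm → PIs covering it):
  0 | -000-,0-000
  1 | -000-,00-01
  5 | 0-1-1,00-01
  6 | -011-  (sole → essential)
  8 | 0-000  (sole → essential)
  13 | 0-1-1  (sole → essential)
  15 | --111,0-1-1
  16 | -000-  (sole → essential)
  17 | -000-  (sole → essential)
  22 | -011-  (sole → essential)
  23 | --111,-011-
  31 | --111  (sole → essential)
Essential prime implicants: --111, -000-, -011-, 0-000, 0-1-1

5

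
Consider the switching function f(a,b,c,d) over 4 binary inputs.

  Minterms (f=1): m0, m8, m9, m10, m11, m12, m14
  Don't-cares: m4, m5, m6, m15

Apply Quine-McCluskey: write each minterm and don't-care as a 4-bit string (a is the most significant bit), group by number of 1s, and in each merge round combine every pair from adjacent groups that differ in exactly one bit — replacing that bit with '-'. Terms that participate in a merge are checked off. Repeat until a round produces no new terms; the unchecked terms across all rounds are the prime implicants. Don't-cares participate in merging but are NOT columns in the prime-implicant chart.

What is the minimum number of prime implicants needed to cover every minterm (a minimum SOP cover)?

3

Round 0: 0000✓ 0100✓ 0101✓ 0110✓ 1000✓ 1001✓ 1010✓ 1011✓ 1100✓ 1110✓ 1111✓
Round 1: -000✓ -100✓ -110✓ 0-00✓ 01-0✓ 010- 1-00✓ 1-10✓ 1-11✓ 10-0✓ 10-1✓ 100-✓ 101-✓ 11-0✓ 111-✓
Round 2: --00 -1-0 1--0 1-1- 10--
PIs = {--00, -1-0, 010-, 1--0, 1-1-, 10--}
Coverage chart:
  m0: --00 ←essential
  m8: --00,1--0,10--
  m9: 10-- ←essential
  m10: 1--0,1-1-,10--
  m11: 1-1-,10--
  m12: --00,-1-0,1--0
  m14: -1-0,1--0,1-1-
Essential: --00, 10--
Petrick residual → -1-0
Min cover (3 terms): c'd' + bd' + ab'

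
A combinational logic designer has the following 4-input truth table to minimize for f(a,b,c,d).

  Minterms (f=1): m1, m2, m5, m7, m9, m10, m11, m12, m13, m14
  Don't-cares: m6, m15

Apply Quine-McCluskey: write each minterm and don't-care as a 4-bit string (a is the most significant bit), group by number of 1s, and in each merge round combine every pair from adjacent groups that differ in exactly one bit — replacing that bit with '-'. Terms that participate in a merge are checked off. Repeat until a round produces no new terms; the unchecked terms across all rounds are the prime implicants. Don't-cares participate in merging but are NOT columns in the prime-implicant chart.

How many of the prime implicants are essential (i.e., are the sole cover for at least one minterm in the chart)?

[col 0] 0001*, 0010*, 0101*, 0110*, 0111*, 1001*, 1010*, 1011*, 1100*, 1101*, 1110*, 1111*
[col 1] -001*, -010*, -101*, -110*, -111*, 0-01*, 0-10*, 01-1*, 011-*, 1-01*, 1-10*, 1-11*, 10-1*, 101-*, 11-0*, 11-1*, 110-*, 111-*
[col 2] --01, --10, -1-1, -11-, 1--1, 1-1-, 11--
Prime implicants: --01, --10, -1-1, -11-, 1--1, 1-1-, 11--
PI chart (minterm → PIs covering it):
  1 | --01  (sole → essential)
  2 | --10  (sole → essential)
  5 | --01,-1-1
  7 | -1-1,-11-
  9 | --01,1--1
  10 | --10,1-1-
  11 | 1--1,1-1-
  12 | 11--  (sole → essential)
  13 | --01,-1-1,1--1,11--
  14 | --10,-11-,1-1-,11--
Essential prime implicants: --01, --10, 11--

3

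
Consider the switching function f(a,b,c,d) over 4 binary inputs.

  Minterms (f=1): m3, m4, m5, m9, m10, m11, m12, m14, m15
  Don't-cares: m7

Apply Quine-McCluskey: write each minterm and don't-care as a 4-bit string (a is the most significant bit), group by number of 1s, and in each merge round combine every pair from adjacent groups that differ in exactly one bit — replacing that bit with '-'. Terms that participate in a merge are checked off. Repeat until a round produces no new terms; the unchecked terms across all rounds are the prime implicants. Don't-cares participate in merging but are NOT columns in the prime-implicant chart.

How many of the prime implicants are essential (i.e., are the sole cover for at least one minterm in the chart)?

[col 0] 0011*, 0100*, 0101*, 0111*, 1001*, 1010*, 1011*, 1100*, 1110*, 1111*
[col 1] -011*, -100, -111*, 0-11*, 01-1, 010-, 1-10*, 1-11*, 10-1, 101-*, 11-0, 111-*
[col 2] --11, 1-1-
Prime implicants: --11, -100, 01-1, 010-, 1-1-, 10-1, 11-0
PI chart (minterm → PIs covering it):
  3 | --11  (sole → essential)
  4 | -100,010-
  5 | 01-1,010-
  9 | 10-1  (sole → essential)
  10 | 1-1-  (sole → essential)
  11 | --11,1-1-,10-1
  12 | -100,11-0
  14 | 1-1-,11-0
  15 | --11,1-1-
Essential prime implicants: --11, 1-1-, 10-1

3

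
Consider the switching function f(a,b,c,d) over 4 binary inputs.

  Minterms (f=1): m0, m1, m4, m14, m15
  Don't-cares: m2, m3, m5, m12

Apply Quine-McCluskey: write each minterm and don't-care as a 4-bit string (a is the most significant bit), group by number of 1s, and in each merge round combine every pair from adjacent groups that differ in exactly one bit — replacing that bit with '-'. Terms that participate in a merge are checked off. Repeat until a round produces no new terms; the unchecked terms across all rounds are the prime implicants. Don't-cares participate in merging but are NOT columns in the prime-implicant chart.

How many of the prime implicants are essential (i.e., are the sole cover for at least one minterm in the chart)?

size-2^0 implicants → 0000(✓)  0001(✓)  0010(✓)  0011(✓)  0100(✓)  0101(✓)  1100(✓)  1110(✓)  1111(✓)
size-2^1 implicants → -100  0-00(✓)  0-01(✓)  00-0(✓)  00-1(✓)  000-(✓)  001-(✓)  010-(✓)  11-0  111-
size-2^2 implicants → 0-0-  00--
Unchecked terms (primes): -100, 0-0-, 00--, 11-0, 111-
Minterm coverage:
  m0 ⊆ 0-0-,00--
  m1 ⊆ 0-0-,00--
  m4 ⊆ -100,0-0-
  m14 ⊆ 11-0,111-
  m15 ⊆ 111- [E]
E = {111-}

1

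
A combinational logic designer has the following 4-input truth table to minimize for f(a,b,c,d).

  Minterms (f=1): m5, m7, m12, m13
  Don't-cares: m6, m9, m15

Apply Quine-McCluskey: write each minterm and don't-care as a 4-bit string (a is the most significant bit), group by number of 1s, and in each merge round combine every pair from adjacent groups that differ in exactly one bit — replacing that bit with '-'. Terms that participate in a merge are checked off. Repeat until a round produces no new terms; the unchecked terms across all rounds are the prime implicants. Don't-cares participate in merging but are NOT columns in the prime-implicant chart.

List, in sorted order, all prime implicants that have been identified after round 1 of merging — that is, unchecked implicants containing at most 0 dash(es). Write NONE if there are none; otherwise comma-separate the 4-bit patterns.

NONE

Round 0: 0101✓ 0110✓ 0111✓ 1001✓ 1100✓ 1101✓ 1111✓
Round 1: -101✓ -111✓ 01-1✓ 011- 1-01 11-1✓ 110-
Round 2: -1-1
PIs = {-1-1, 011-, 1-01, 110-}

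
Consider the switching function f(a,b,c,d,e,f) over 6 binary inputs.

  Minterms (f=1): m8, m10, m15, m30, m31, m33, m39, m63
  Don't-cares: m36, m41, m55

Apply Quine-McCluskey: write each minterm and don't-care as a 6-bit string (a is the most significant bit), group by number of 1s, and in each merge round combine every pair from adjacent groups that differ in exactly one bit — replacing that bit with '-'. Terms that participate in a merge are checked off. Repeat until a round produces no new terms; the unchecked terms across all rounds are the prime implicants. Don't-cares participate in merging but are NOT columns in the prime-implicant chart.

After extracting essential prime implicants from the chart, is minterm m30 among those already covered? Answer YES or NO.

[col 0] 001000*, 001010*, 001111*, 011110*, 011111*, 100001*, 100100, 100111*, 101001*, 110111*, 111111*
[col 1] -11111, 0-1111, 0010-0, 01111-, 1-0111, 10-001, 11-111
Prime implicants: -11111, 0-1111, 0010-0, 01111-, 1-0111, 10-001, 100100, 11-111
PI chart (minterm → PIs covering it):
  8 | 0010-0  (sole → essential)
  10 | 0010-0  (sole → essential)
  15 | 0-1111  (sole → essential)
  30 | 01111-  (sole → essential)
  31 | -11111,0-1111,01111-
  33 | 10-001  (sole → essential)
  39 | 1-0111  (sole → essential)
  63 | -11111,11-111
Essential prime implicants: 0-1111, 0010-0, 01111-, 1-0111, 10-001

YES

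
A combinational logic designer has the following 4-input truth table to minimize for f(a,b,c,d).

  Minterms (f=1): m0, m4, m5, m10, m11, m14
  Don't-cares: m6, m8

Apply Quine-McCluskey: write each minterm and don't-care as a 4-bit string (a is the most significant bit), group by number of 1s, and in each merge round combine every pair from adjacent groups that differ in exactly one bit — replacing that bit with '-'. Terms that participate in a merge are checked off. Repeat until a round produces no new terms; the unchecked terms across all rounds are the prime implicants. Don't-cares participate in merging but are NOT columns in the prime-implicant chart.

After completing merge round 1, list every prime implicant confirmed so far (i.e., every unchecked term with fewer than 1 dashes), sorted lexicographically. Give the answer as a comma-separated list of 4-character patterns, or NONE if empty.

Round 0: 0000✓ 0100✓ 0101✓ 0110✓ 1000✓ 1010✓ 1011✓ 1110✓
Round 1: -000 -110 0-00 01-0 010- 1-10 10-0 101-
PIs = {-000, -110, 0-00, 01-0, 010-, 1-10, 10-0, 101-}

NONE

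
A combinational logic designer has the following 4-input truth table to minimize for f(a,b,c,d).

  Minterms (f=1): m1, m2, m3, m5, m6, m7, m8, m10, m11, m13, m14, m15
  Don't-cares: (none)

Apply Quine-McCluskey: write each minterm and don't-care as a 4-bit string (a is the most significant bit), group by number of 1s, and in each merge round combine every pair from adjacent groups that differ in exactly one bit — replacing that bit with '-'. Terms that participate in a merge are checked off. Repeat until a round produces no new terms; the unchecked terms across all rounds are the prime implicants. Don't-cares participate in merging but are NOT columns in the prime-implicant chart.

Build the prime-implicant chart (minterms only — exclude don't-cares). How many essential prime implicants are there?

4

size-2^0 implicants → 0001(✓)  0010(✓)  0011(✓)  0101(✓)  0110(✓)  0111(✓)  1000(✓)  1010(✓)  1011(✓)  1101(✓)  1110(✓)  1111(✓)
size-2^1 implicants → -010(✓)  -011(✓)  -101(✓)  -110(✓)  -111(✓)  0-01(✓)  0-10(✓)  0-11(✓)  00-1(✓)  001-(✓)  01-1(✓)  011-(✓)  1-10(✓)  1-11(✓)  10-0  101-(✓)  11-1(✓)  111-(✓)
size-2^2 implicants → --10(✓)  --11(✓)  -01-(✓)  -1-1  -11-(✓)  0--1  0-1-(✓)  1-1-(✓)
size-2^3 implicants → --1-
Unchecked terms (primes): --1-, -1-1, 0--1, 10-0
Minterm coverage:
  m1 ⊆ 0--1 [E]
  m2 ⊆ --1- [E]
  m3 ⊆ --1-,0--1
  m5 ⊆ -1-1,0--1
  m6 ⊆ --1- [E]
  m7 ⊆ --1-,-1-1,0--1
  m8 ⊆ 10-0 [E]
  m10 ⊆ --1-,10-0
  m11 ⊆ --1- [E]
  m13 ⊆ -1-1 [E]
  m14 ⊆ --1- [E]
  m15 ⊆ --1-,-1-1
E = {--1-, -1-1, 0--1, 10-0}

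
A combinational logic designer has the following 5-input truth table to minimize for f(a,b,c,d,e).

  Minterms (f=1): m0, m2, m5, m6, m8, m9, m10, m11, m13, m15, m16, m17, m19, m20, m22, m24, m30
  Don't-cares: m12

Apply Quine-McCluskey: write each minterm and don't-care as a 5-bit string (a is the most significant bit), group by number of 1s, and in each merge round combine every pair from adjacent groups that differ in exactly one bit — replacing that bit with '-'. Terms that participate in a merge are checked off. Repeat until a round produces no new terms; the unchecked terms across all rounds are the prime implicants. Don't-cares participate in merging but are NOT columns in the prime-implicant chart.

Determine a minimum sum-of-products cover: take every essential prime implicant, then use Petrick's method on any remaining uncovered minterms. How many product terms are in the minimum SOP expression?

Round 0: 00000✓ 00010✓ 00101✓ 00110✓ 01000✓ 01001✓ 01010✓ 01011✓ 01100✓ 01101✓ 01111✓ 10000✓ 10001✓ 10011✓ 10100✓ 10110✓ 11000✓ 11110✓
Round 1: -0000✓ -0110 -1000✓ 0-000✓ 0-010✓ 0-101 00-10 000-0✓ 01-00✓ 01-01✓ 01-11✓ 010-0✓ 010-1✓ 0100-✓ 0101-✓ 011-1✓ 0110-✓ 1-000✓ 1-110 10-00 100-1 1000- 101-0
Round 2: --000 0-0-0 01--1 01-0- 010--
PIs = {--000, -0110, 0-0-0, 0-101, 00-10, 01--1, 01-0-, 010--, 1-110, 10-00, 100-1, 1000-, 101-0}
Coverage chart:
  m0: --000,0-0-0
  m2: 0-0-0,00-10
  m5: 0-101 ←essential
  m6: -0110,00-10
  m8: --000,0-0-0,01-0-,010--
  m9: 01--1,01-0-,010--
  m10: 0-0-0,010--
  m11: 01--1,010--
  m13: 0-101,01--1,01-0-
  m15: 01--1 ←essential
  m16: --000,10-00,1000-
  m17: 100-1,1000-
  m19: 100-1 ←essential
  m20: 10-00,101-0
  m22: -0110,1-110,101-0
  m24: --000 ←essential
  m30: 1-110 ←essential
Essential: --000, 0-101, 01--1, 1-110, 100-1
Petrick residual → -0110, 0-0-0, 10-00
Min cover (8 terms): c'd'e' + b'cde' + a'c'e' + a'cd'e + a'be + acde' + ab'd'e' + ab'c'e

8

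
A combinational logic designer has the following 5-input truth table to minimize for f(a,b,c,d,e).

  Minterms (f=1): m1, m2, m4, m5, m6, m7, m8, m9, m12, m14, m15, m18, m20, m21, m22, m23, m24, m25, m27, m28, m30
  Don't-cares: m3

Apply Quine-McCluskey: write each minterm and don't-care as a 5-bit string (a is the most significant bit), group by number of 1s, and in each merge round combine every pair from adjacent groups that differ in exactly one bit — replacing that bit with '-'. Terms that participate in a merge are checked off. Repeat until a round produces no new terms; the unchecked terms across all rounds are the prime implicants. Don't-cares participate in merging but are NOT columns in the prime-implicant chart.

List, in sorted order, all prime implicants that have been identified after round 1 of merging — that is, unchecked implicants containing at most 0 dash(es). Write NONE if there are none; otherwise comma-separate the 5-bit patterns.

Round 0: 00001✓ 00010✓ 00011✓ 00100✓ 00101✓ 00110✓ 00111✓ 01000✓ 01001✓ 01100✓ 01110✓ 01111✓ 10010✓ 10100✓ 10101✓ 10110✓ 10111✓ 11000✓ 11001✓ 11011✓ 11100✓ 11110✓
Round 1: -0010✓ -0100✓ -0101✓ -0110✓ -0111✓ -1000✓ -1001✓ -1100✓ -1110✓ 0-001 0-100✓ 0-110✓ 0-111✓ 00-01✓ 00-10✓ 00-11✓ 000-1✓ 0001-✓ 001-0✓ 001-1✓ 0010-✓ 0011-✓ 01-00✓ 0100-✓ 011-0✓ 0111-✓ 1-100✓ 1-110✓ 10-10✓ 101-0✓ 101-1✓ 1010-✓ 1011-✓ 11-00✓ 110-1 1100-✓ 111-0✓
Round 2: --100✓ --110✓ -0-10 -01-0✓ -01-1✓ -010-✓ -011-✓ -1-00 -100- -11-0✓ 0-1-0✓ 0-11- 00--1 00-1- 001--✓ 1-1-0✓ 101--✓
Round 3: --1-0 -01--
PIs = {--1-0, -0-10, -01--, -1-00, -100-, 0-001, 0-11-, 00--1, 00-1-, 110-1}

NONE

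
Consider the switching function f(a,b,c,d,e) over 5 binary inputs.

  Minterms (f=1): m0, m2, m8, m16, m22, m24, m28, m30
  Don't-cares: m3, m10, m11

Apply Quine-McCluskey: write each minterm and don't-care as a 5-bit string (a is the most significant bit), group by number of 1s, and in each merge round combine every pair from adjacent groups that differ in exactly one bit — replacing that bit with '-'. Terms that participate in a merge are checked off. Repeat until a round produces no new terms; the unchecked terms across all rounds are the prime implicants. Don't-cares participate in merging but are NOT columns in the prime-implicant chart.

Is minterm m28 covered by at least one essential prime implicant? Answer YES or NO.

size-2^0 implicants → 00000(✓)  00010(✓)  00011(✓)  01000(✓)  01010(✓)  01011(✓)  10000(✓)  10110(✓)  11000(✓)  11100(✓)  11110(✓)
size-2^1 implicants → -0000(✓)  -1000(✓)  0-000(✓)  0-010(✓)  0-011(✓)  000-0(✓)  0001-(✓)  010-0(✓)  0101-(✓)  1-000(✓)  1-110  11-00  111-0
size-2^2 implicants → --000  0-0-0  0-01-
Unchecked terms (primes): --000, 0-0-0, 0-01-, 1-110, 11-00, 111-0
Minterm coverage:
  m0 ⊆ --000,0-0-0
  m2 ⊆ 0-0-0,0-01-
  m8 ⊆ --000,0-0-0
  m16 ⊆ --000 [E]
  m22 ⊆ 1-110 [E]
  m24 ⊆ --000,11-00
  m28 ⊆ 11-00,111-0
  m30 ⊆ 1-110,111-0
E = {--000, 1-110}

NO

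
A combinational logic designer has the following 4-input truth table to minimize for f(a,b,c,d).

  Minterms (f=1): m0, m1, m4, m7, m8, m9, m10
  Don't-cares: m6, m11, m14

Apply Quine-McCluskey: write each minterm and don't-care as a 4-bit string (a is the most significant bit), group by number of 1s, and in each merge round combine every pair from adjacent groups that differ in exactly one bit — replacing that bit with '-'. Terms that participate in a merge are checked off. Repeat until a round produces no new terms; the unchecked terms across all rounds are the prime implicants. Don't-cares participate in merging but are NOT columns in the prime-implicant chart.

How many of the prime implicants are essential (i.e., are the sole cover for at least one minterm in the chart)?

2

size-2^0 implicants → 0000(✓)  0001(✓)  0100(✓)  0110(✓)  0111(✓)  1000(✓)  1001(✓)  1010(✓)  1011(✓)  1110(✓)
size-2^1 implicants → -000(✓)  -001(✓)  -110  0-00  000-(✓)  01-0  011-  1-10  10-0(✓)  10-1(✓)  100-(✓)  101-(✓)
size-2^2 implicants → -00-  10--
Unchecked terms (primes): -00-, -110, 0-00, 01-0, 011-, 1-10, 10--
Minterm coverage:
  m0 ⊆ -00-,0-00
  m1 ⊆ -00- [E]
  m4 ⊆ 0-00,01-0
  m7 ⊆ 011- [E]
  m8 ⊆ -00-,10--
  m9 ⊆ -00-,10--
  m10 ⊆ 1-10,10--
E = {-00-, 011-}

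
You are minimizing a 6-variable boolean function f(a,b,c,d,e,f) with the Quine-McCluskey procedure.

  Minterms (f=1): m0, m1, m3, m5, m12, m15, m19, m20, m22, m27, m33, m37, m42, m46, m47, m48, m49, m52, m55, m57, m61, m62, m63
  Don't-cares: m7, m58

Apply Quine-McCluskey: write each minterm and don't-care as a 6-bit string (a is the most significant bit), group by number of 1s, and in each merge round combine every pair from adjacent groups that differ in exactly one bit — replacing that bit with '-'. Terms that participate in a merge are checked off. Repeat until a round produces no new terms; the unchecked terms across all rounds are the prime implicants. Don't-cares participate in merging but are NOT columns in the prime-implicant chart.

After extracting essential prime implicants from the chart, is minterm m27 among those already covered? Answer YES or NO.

Round 0: 000000✓ 000001✓ 000011✓ 000101✓ 000111✓ 001100 001111✓ 010011✓ 010100✓ 010110✓ 011011✓ 100001✓ 100101✓ 101010✓ 101110✓ 101111✓ 110000✓ 110001✓ 110100✓ 110111✓ 111001✓ 111010✓ 111101✓ 111110✓ 111111✓
Round 1: -00001✓ -00101✓ -01111 -10100 0-0011 00-111 000-01✓ 000-11✓ 0000-1✓ 00000- 0001-1✓ 01-011 0101-0 1-0001 1-1010✓ 1-1110✓ 1-1111✓ 100-01✓ 101-10✓ 10111-✓ 11-001 11-111 110-00 11000- 111-01 111-10✓ 1111-1 11111-✓
Round 2: -00-01 000--1 1-1-10 1-111-
PIs = {-00-01, -01111, -10100, 0-0011, 00-111, 000--1, 00000-, 001100, 01-011, 0101-0, 1-0001, 1-1-10, 1-111-, 11-001, 11-111, 110-00, 11000-, 111-01, 1111-1}
Coverage chart:
  m0: 00000- ←essential
  m1: -00-01,000--1,00000-
  m3: 0-0011,000--1
  m5: -00-01,000--1
  m12: 001100 ←essential
  m15: -01111,00-111
  m19: 0-0011,01-011
  m20: -10100,0101-0
  m22: 0101-0 ←essential
  m27: 01-011 ←essential
  m33: -00-01,1-0001
  m37: -00-01 ←essential
  m42: 1-1-10 ←essential
  m46: 1-1-10,1-111-
  m47: -01111,1-111-
  m48: 110-00,11000-
  m49: 1-0001,11-001,11000-
  m52: -10100,110-00
  m55: 11-111 ←essential
  m57: 11-001,111-01
  m61: 111-01,1111-1
  m62: 1-1-10,1-111-
  m63: 1-111-,11-111,1111-1
Essential: -00-01, 00000-, 001100, 01-011, 0101-0, 1-1-10, 11-111

YES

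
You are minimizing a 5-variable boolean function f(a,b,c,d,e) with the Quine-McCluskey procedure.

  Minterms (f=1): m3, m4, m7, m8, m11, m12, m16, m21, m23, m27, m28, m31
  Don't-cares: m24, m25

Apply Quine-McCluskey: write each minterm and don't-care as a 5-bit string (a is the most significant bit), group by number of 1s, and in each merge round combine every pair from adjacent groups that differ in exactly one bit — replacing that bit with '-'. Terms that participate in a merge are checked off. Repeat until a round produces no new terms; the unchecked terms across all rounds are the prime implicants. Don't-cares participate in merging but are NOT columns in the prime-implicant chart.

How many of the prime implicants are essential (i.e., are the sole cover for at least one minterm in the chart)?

[col 0] 00011*, 00100*, 00111*, 01000*, 01011*, 01100*, 10000*, 10101*, 10111*, 11000*, 11001*, 11011*, 11100*, 11111*
[col 1] -0111, -1000*, -1011, -1100*, 0-011, 0-100, 00-11, 01-00*, 1-000, 1-111, 101-1, 11-00*, 11-11, 110-1, 1100-
[col 2] -1-00
Prime implicants: -0111, -1-00, -1011, 0-011, 0-100, 00-11, 1-000, 1-111, 101-1, 11-11, 110-1, 1100-
PI chart (minterm → PIs covering it):
  3 | 0-011,00-11
  4 | 0-100  (sole → essential)
  7 | -0111,00-11
  8 | -1-00  (sole → essential)
  11 | -1011,0-011
  12 | -1-00,0-100
  16 | 1-000  (sole → essential)
  21 | 101-1  (sole → essential)
  23 | -0111,1-111,101-1
  27 | -1011,11-11,110-1
  28 | -1-00  (sole → essential)
  31 | 1-111,11-11
Essential prime implicants: -1-00, 0-100, 1-000, 101-1

4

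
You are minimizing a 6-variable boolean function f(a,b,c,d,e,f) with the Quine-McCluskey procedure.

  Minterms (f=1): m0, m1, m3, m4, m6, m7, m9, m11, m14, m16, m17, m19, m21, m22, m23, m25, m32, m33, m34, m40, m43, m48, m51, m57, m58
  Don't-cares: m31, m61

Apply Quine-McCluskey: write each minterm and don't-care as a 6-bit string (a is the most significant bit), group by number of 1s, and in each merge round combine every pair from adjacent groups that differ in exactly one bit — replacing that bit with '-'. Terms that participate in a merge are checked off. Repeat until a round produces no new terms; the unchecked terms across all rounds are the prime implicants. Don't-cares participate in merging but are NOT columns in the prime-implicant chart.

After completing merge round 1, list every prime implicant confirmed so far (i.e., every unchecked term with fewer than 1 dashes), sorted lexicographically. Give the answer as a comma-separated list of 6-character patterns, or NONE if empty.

Round 0: 000000✓ 000001✓ 000011✓ 000100✓ 000110✓ 000111✓ 001001✓ 001011✓ 001110✓ 010000✓ 010001✓ 010011✓ 010101✓ 010110✓ 010111✓ 011001✓ 011111✓ 100000✓ 100001✓ 100010✓ 101000✓ 101011✓ 110000✓ 110011✓ 111001✓ 111010 111101✓
Round 1: -00000✓ -00001✓ -01011 -10000✓ -10011 -11001 0-0000✓ 0-0001✓ 0-0011✓ 0-0110✓ 0-0111✓ 0-1001✓ 00-001✓ 00-011✓ 00-110 000-00 000-11✓ 0000-1✓ 00000-✓ 0001-0 00011-✓ 0010-1✓ 01-001✓ 01-111 010-01✓ 010-11✓ 0100-1✓ 01000-✓ 0101-1✓ 01011-✓ 1-0000✓ 10-000 1000-0 10000-✓ 111-01
Round 2: --0000 -0000- 0--001 0-0-11 0-00-1 0-000- 0-011- 00-0-1 010--1
PIs = {--0000, -0000-, -01011, -10011, -11001, 0--001, 0-0-11, 0-00-1, 0-000-, 0-011-, 00-0-1, 00-110, 000-00, 0001-0, 01-111, 010--1, 10-000, 1000-0, 111-01, 111010}

111010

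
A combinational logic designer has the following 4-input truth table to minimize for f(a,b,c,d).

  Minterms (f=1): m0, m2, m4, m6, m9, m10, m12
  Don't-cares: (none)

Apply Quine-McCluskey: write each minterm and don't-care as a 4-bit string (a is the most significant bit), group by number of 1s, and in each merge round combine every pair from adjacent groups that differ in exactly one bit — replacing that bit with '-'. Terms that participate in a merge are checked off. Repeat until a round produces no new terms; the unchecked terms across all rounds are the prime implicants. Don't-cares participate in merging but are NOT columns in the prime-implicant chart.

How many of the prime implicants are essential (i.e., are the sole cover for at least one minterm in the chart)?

Round 0: 0000✓ 0010✓ 0100✓ 0110✓ 1001 1010✓ 1100✓
Round 1: -010 -100 0-00✓ 0-10✓ 00-0✓ 01-0✓
Round 2: 0--0
PIs = {-010, -100, 0--0, 1001}
Coverage chart:
  m0: 0--0 ←essential
  m2: -010,0--0
  m4: -100,0--0
  m6: 0--0 ←essential
  m9: 1001 ←essential
  m10: -010 ←essential
  m12: -100 ←essential
Essential: -010, -100, 0--0, 1001

4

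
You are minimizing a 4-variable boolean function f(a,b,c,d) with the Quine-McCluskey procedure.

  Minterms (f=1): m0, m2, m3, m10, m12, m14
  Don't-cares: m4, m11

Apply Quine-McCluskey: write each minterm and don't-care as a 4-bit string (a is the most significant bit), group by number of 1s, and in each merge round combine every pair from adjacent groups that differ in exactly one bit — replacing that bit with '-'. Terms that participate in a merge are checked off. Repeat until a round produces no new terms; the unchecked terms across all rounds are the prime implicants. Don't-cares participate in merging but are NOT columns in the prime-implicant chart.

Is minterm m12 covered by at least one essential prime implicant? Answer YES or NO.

size-2^0 implicants → 0000(✓)  0010(✓)  0011(✓)  0100(✓)  1010(✓)  1011(✓)  1100(✓)  1110(✓)
size-2^1 implicants → -010(✓)  -011(✓)  -100  0-00  00-0  001-(✓)  1-10  101-(✓)  11-0
size-2^2 implicants → -01-
Unchecked terms (primes): -01-, -100, 0-00, 00-0, 1-10, 11-0
Minterm coverage:
  m0 ⊆ 0-00,00-0
  m2 ⊆ -01-,00-0
  m3 ⊆ -01- [E]
  m10 ⊆ -01-,1-10
  m12 ⊆ -100,11-0
  m14 ⊆ 1-10,11-0
E = {-01-}

NO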